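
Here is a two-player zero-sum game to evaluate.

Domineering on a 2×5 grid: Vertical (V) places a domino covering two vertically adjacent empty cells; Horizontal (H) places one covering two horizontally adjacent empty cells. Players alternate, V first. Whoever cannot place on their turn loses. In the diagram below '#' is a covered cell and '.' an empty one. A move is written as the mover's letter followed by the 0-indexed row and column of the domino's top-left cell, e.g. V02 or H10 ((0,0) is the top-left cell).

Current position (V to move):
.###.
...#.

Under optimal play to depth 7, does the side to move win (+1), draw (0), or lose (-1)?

ply 1, V at .###./...#. | V00=+1→####./#..#.*; V04=-1→.####/...##
ply 2, H at ####./#..#. | H11=-1→####./####.*
ply 3, V at ####./####. | V04=+1→#####/#####*
ply 4: #####/##### is terminal -1 (H); from .###./...#. depth 7

value(.###./...#., V) = +1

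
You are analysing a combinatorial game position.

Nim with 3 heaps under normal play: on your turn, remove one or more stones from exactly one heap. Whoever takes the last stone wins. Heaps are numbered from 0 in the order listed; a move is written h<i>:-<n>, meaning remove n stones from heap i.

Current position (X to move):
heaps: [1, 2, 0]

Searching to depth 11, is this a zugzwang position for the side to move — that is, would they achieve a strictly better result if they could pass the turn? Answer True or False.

zugzwang((1,2,0), X) = False

ply 1, X at (1,2,0) | h0:-1=-1→(0,2,0); h1:-1=+1→(1,1,0)*; h1:-2=-1→(1,0,0)
ply 2, O at (1,1,0) | h0:-1=-1→(0,1,0)*; h1:-1=-1→(1,0,0)
ply 3, X at (0,1,0) | h1:-1=+1→(0,0,0)*
ply 4: (0,0,0) is terminal -1 (O); from (1,2,0) depth 11
pass branch (O moves first from the same position):
  | ply 1, O at (1,2,0) | h0:-1=-1→(0,2,0); h1:-1=+1→(1,1,0)*; h1:-2=-1→(1,0,0)
  | ply 2, X at (1,1,0) | h0:-1=-1→(0,1,0)*; h1:-1=-1→(1,0,0)
  | ply 3, O at (0,1,0) | h1:-1=+1→(0,0,0)*
  | ply 4: (0,0,0) is terminal -1 (X); from (1,2,0) depth 11
X moving scores +1; X passing scores -1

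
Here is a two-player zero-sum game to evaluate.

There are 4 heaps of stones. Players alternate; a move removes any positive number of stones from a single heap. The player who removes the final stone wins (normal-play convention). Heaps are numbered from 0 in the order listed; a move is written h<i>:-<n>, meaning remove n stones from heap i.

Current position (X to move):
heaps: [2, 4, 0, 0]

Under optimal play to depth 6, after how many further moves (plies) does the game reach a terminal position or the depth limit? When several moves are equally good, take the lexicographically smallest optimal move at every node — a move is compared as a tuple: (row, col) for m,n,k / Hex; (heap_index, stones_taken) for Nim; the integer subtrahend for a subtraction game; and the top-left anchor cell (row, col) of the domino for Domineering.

PV length from [(2,4,0,0)]: 5 plies

p1 X@[(2,4,0,0)]: h0:-1[(1,4,0,0)]-1 h0:-2[(0,4,0,0)]-1 h1:-1[(2,3,0,0)]-1 h1:-2[(2,2,0,0)]+1* h1:-3[(2,1,0,0)]-1 h1:-4[(2,0,0,0)]-1
p2 O@[(2,2,0,0)]: h0:-1[(1,2,0,0)]-1* h0:-2[(0,2,0,0)]-1 h1:-1[(2,1,0,0)]-1 h1:-2[(2,0,0,0)]-1
p3 X@[(1,2,0,0)]: h0:-1[(0,2,0,0)]-1 h1:-1[(1,1,0,0)]+1* h1:-2[(1,0,0,0)]-1
p4 O@[(1,1,0,0)]: h0:-1[(0,1,0,0)]-1* h1:-1[(1,0,0,0)]-1
p5 X@[(0,1,0,0)]: h1:-1[(0,0,0,0)]+1*
p6 O@[(0,0,0,0)] terminal -1; root [(2,4,0,0)] d6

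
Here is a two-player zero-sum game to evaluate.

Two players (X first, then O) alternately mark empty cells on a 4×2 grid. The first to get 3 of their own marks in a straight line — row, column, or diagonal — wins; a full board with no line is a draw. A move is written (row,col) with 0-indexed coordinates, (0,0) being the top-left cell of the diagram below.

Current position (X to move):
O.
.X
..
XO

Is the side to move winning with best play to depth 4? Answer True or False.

X winning at [O./.X/../XO]: False

p1 X@[O./.X/../XO]: (0,1)[OX/.X/../XO]+0* (1,0)[O./XX/../XO]+0 (2,0)[O./.X/X./XO]+0 (2,1)[O./.X/.X/XO]+0
p2 O@[OX/.X/../XO]: (1,0)[OX/OX/../XO]-1 (2,0)[OX/.X/O./XO]-1 (2,1)[OX/.X/.O/XO]+0*
p3 X@[OX/.X/.O/XO]: (1,0)[OX/XX/.O/XO]+0* (2,0)[OX/.X/XO/XO]+0
p4 O@[OX/XX/.O/XO]: (2,0)[OX/XX/OO/XO]+0*
p5 X@[OX/XX/OO/XO] terminal +0; root [O./.X/../XO] d4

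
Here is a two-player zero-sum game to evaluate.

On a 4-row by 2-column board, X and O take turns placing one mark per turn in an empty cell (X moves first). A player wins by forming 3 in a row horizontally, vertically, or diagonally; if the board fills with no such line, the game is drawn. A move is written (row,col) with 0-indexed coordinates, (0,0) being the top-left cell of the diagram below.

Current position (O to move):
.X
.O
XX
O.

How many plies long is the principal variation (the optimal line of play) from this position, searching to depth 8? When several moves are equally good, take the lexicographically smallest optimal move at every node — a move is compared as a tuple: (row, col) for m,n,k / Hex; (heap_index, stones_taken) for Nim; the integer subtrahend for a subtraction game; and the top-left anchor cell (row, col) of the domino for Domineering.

p1 O@[.X/.O/XX/O.]: (0,0)[OX/.O/XX/O.]+0* (1,0)[.X/OO/XX/O.]+0 (3,1)[.X/.O/XX/OO]+0
p2 X@[OX/.O/XX/O.]: (1,0)[OX/XO/XX/O.]+0* (3,1)[OX/.O/XX/OX]+0
p3 O@[OX/XO/XX/O.]: (3,1)[OX/XO/XX/OO]+0*
p4 X@[OX/XO/XX/OO] terminal +0; root [.X/.O/XX/O.] d8

PV length from [.X/.O/XX/O.]: 3 plies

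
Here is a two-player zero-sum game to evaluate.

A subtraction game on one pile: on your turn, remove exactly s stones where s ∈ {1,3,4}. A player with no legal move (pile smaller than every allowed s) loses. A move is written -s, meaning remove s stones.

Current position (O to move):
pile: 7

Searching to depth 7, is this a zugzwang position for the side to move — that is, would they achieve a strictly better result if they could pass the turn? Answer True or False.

p1 O@[7]: -1[6]-1* -3[4]-1 -4[3]-1
p2 X@[6]: -1[5]-1 -3[3]-1 -4[2]+1*
p3 O@[2]: -1[1]-1*
p4 X@[1]: -1[0]+1*
p5 O@[0] terminal -1; root [7] d7
pass branch (X moves first from the same position):
  | p1 X@[7]: -1[6]-1* -3[4]-1 -4[3]-1
  | p2 O@[6]: -1[5]-1 -3[3]-1 -4[2]+1*
  | p3 X@[2]: -1[1]-1*
  | p4 O@[1]: -1[0]+1*
  | p5 X@[0] terminal -1; root [7] d7
O moving scores -1; O passing scores +1

zugzwang(7, O) = True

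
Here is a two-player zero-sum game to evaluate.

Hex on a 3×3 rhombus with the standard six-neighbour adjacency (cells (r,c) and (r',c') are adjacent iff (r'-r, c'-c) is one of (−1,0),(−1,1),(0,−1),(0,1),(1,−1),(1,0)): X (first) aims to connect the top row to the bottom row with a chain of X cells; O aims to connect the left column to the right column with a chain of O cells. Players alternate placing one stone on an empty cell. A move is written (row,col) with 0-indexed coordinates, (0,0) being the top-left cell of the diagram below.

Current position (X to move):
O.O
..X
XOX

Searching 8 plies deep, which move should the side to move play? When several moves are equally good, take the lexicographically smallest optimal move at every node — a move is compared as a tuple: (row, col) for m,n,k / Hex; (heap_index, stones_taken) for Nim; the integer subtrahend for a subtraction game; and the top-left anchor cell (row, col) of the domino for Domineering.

ply 1, X at O.O/..X/XOX | (0,1)=+1→OXO/..X/XOX*; (1,0)=-1→O.O/X.X/XOX; (1,1)=-1→O.O/.XX/XOX
ply 2, O at OXO/..X/XOX | (1,0)=-1→OXO/O.X/XOX*; (1,1)=-1→OXO/.OX/XOX
ply 3, X at OXO/O.X/XOX | (1,1)=+1→OXO/OXX/XOX*
ply 4: OXO/OXX/XOX is terminal -1 (O); from O.O/..X/XOX depth 8

X's best at [O.O/..X/XOX]: (0,1)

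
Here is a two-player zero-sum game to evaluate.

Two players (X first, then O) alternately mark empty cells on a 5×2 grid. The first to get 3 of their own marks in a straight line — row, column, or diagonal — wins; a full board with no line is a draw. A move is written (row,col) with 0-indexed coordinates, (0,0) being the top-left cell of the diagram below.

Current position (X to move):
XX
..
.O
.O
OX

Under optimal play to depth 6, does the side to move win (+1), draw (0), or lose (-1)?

value(XX/../.O/.O/OX, X) = 0

[XX/../.O/.O/OX] X move#1: (1,0):-1/XX/X./.O/.O/OX, (1,1):+0/XX/.X/.O/.O/OX*, (2,0):-1/XX/../XO/.O/OX, (3,0):-1/XX/../.O/XO/OX
[XX/.X/.O/.O/OX] O move#2: (1,0):+0/XX/OX/.O/.O/OX*, (2,0):+0/XX/.X/OO/.O/OX, (3,0):+0/XX/.X/.O/OO/OX
[XX/OX/.O/.O/OX] X move#3: (2,0):+0/XX/OX/XO/.O/OX*, (3,0):+0/XX/OX/.O/XO/OX
[XX/OX/XO/.O/OX] O move#4: (3,0):+0/XX/OX/XO/OO/OX*
[XX/OX/XO/OO/OX] end (terminal +0, X#5); searched XX/../.O/.O/OX to 6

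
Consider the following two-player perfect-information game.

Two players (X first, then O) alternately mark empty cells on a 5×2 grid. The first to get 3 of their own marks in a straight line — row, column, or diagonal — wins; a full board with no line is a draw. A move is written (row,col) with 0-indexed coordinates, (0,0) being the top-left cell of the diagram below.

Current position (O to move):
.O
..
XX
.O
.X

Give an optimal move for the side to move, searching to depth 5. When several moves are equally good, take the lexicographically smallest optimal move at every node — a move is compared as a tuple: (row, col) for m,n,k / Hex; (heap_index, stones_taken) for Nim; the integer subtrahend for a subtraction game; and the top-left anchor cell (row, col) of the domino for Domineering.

ply 1, O at .O/../XX/.O/.X | (0,0)=-1→OO/../XX/.O/.X; (1,0)=+0→.O/O./XX/.O/.X*; (1,1)=-1→.O/.O/XX/.O/.X; (3,0)=+0→.O/../XX/OO/.X; (4,0)=-1→.O/../XX/.O/OX
ply 2, X at .O/O./XX/.O/.X | (0,0)=+0→XO/O./XX/.O/.X*; (1,1)=+0→.O/OX/XX/.O/.X; (3,0)=+0→.O/O./XX/XO/.X; (4,0)=+0→.O/O./XX/.O/XX
ply 3, O at XO/O./XX/.O/.X | (1,1)=+0→XO/OO/XX/.O/.X*; (3,0)=+0→XO/O./XX/OO/.X; (4,0)=+0→XO/O./XX/.O/OX
ply 4, X at XO/OO/XX/.O/.X | (3,0)=+0→XO/OO/XX/XO/.X*; (4,0)=+0→XO/OO/XX/.O/XX
ply 5, O at XO/OO/XX/XO/.X | (4,0)=+0→XO/OO/XX/XO/OX*
ply 6: XO/OO/XX/XO/OX is terminal +0 (X); from .O/../XX/.O/.X depth 5

O's best at [.O/../XX/.O/.X]: (1,0)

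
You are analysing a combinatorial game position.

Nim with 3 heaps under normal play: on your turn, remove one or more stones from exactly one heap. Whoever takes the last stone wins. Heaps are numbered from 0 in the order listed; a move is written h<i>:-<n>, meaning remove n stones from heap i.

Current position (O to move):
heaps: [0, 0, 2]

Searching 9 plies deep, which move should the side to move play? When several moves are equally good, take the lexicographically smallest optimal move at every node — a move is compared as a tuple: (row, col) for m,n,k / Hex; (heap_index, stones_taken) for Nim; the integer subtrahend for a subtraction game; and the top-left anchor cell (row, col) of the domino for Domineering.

O's best at [(0,0,2)]: h2:-2

[(0,0,2)] O move#1: h2:-1:-1/(0,0,1), h2:-2:+1/(0,0,0)*
[(0,0,0)] end (terminal -1, X#2); searched (0,0,2) to 9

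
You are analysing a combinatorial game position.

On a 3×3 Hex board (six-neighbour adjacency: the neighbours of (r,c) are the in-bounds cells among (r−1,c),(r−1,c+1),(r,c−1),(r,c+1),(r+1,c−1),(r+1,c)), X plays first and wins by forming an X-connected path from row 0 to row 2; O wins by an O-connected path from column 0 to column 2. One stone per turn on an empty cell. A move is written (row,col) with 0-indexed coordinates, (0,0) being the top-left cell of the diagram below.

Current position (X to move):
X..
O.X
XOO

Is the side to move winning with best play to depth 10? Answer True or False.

X winning at [X../O.X/XOO]: True

p1 X@[X../O.X/XOO]: (0,1)[XX./O.X/XOO]-1 (0,2)[X.X/O.X/XOO]-1 (1,1)[X../OXX/XOO]+1*
p2 O@[X../OXX/XOO]: (0,1)[XO./OXX/XOO]-1* (0,2)[X.O/OXX/XOO]-1
p3 X@[XO./OXX/XOO]: (0,2)[XOX/OXX/XOO]+1*
p4 O@[XOX/OXX/XOO] terminal -1; root [X../O.X/XOO] d10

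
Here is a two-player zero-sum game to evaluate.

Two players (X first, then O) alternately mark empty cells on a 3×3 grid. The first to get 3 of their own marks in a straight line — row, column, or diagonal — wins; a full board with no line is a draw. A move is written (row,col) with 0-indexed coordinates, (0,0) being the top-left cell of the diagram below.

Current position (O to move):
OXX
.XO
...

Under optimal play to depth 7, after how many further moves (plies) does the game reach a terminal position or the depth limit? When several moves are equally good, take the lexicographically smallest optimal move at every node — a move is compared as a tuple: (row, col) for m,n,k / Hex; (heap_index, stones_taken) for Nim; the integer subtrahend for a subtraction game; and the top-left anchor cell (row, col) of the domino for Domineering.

PV length from [OXX/.XO/...]: 2 plies

p1 O@[OXX/.XO/...]: (1,0)[OXX/OXO/...]-1* (2,0)[OXX/.XO/O..]-1 (2,1)[OXX/.XO/.O.]-1 (2,2)[OXX/.XO/..O]-1
p2 X@[OXX/OXO/...]: (2,0)[OXX/OXO/X..]+1* (2,1)[OXX/OXO/.X.]+1 (2,2)[OXX/OXO/..X]-1
p3 O@[OXX/OXO/X..] terminal -1; root [OXX/.XO/...] d7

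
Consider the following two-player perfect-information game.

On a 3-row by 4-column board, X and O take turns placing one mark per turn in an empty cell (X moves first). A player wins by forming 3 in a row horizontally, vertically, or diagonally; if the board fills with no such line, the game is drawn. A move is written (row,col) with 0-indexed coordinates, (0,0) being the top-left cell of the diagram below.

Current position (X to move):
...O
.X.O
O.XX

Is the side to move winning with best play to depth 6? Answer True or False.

X winning at [...O/.X.O/O.XX]: True

[...O/.X.O/O.XX] X move#1: (0,0):+1/X..O/.X.O/O.XX*, (0,1):+1/.X.O/.X.O/O.XX, (0,2):+1/..XO/.X.O/O.XX, (1,0):+1/...O/XX.O/O.XX, (1,2):+1/...O/.XXO/O.XX, (2,1):+1/...O/.X.O/OXXX
[X..O/.X.O/O.XX] end (terminal -1, O#2); searched ...O/.X.O/O.XX to 6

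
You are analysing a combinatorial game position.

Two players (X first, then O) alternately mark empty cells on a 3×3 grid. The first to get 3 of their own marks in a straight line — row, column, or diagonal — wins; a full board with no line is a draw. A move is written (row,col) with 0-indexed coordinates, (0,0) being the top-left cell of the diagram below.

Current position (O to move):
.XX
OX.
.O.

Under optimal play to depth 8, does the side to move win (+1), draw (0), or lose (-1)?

ply 1, O at .XX/OX./.O. | (0,0)=-1→OXX/OX./.O.*; (1,2)=-1→.XX/OXO/.O.; (2,0)=-1→.XX/OX./OO.; (2,2)=-1→.XX/OX./.OO
ply 2, X at OXX/OX./.O. | (1,2)=-1→OXX/OXX/.O.; (2,0)=+1→OXX/OX./XO.*; (2,2)=-1→OXX/OX./.OX
ply 3: OXX/OX./XO. is terminal -1 (O); from .XX/OX./.O. depth 8

value(.XX/OX./.O., O) = -1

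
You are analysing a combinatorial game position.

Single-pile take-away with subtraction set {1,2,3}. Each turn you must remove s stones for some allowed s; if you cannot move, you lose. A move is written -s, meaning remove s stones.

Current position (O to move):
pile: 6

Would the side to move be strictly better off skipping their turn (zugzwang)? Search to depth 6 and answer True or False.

zugzwang(6, O) = False

p1 O@[6]: -1[5]-1 -2[4]+1* -3[3]-1
p2 X@[4]: -1[3]-1* -2[2]-1 -3[1]-1
p3 O@[3]: -1[2]-1 -2[1]-1 -3[0]+1*
p4 X@[0] terminal -1; root [6] d6
if O skipped the turn, X would face:
~ p1 X@[6]: -1[5]-1 -2[4]+1* -3[3]-1
~ p2 O@[4]: -1[3]-1* -2[2]-1 -3[1]-1
~ p3 X@[3]: -1[2]-1 -2[1]-1 -3[0]+1*
~ p4 O@[0] terminal -1; root [6] d6
compare (O): move=+1 vs pass=-1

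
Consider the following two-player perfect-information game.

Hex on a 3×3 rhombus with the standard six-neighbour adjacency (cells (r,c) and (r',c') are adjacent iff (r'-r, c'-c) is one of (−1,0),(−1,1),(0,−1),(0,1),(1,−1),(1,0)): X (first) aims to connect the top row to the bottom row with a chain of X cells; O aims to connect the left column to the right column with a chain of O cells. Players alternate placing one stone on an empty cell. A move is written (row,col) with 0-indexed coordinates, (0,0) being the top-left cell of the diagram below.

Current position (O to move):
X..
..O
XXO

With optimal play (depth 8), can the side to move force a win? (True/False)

p1 O@[X../..O/XXO]: (0,1)[XO./..O/XXO]-1* (0,2)[X.O/..O/XXO]-1 (1,0)[X../O.O/XXO]-1 (1,1)[X../.OO/XXO]-1
p2 X@[XO./..O/XXO]: (0,2)[XOX/..O/XXO]+1* (1,0)[XO./X.O/XXO]+1 (1,1)[XO./.XO/XXO]+1
p3 O@[XOX/..O/XXO]: (1,0)[XOX/O.O/XXO]-1* (1,1)[XOX/.OO/XXO]-1
p4 X@[XOX/O.O/XXO]: (1,1)[XOX/OXO/XXO]+1*
p5 O@[XOX/OXO/XXO] terminal -1; root [X../..O/XXO] d8

O winning at [X../..O/XXO]: False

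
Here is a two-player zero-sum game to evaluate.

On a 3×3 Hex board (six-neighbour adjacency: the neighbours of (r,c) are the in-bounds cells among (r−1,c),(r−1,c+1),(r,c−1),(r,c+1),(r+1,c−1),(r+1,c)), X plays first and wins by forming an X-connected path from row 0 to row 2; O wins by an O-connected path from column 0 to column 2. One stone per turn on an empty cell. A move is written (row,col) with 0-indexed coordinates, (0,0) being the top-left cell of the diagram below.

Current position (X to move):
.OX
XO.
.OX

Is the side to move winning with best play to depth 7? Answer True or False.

p1 X@[.OX/XO./.OX]: (0,0)[XOX/XO./.OX]+1* (1,2)[.OX/XOX/.OX]+1 (2,0)[.OX/XO./XOX]+1
p2 O@[XOX/XO./.OX]: (1,2)[XOX/XOO/.OX]-1* (2,0)[XOX/XO./OOX]-1
p3 X@[XOX/XOO/.OX]: (2,0)[XOX/XOO/XOX]+1*
p4 O@[XOX/XOO/XOX] terminal -1; root [.OX/XO./.OX] d7

X winning at [.OX/XO./.OX]: True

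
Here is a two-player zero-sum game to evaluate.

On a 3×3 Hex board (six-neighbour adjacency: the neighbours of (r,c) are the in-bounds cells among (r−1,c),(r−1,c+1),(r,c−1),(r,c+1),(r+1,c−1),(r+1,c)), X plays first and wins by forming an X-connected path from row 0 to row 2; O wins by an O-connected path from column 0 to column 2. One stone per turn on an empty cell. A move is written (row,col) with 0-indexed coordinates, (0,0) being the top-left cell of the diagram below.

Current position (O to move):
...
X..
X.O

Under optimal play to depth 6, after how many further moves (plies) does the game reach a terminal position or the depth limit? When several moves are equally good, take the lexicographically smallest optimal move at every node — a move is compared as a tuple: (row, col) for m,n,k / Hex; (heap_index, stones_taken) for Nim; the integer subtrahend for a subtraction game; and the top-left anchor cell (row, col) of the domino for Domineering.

PV length from [.../X../X.O]: 2 plies

ply 1, O at .../X../X.O | (0,0)=-1→O../X../X.O*; (0,1)=-1→.O./X../X.O; (0,2)=-1→..O/X../X.O; (1,1)=-1→.../XO./X.O; (1,2)=-1→.../X.O/X.O; (2,1)=-1→.../X../XOO
ply 2, X at O../X../X.O | (0,1)=+1→OX./X../X.O*; (0,2)=+1→O.X/X../X.O; (1,1)=+1→O../XX./X.O; (1,2)=+1→O../X.X/X.O; (2,1)=+1→O../X../XXO
ply 3: OX./X../X.O is terminal -1 (O); from .../X../X.O depth 6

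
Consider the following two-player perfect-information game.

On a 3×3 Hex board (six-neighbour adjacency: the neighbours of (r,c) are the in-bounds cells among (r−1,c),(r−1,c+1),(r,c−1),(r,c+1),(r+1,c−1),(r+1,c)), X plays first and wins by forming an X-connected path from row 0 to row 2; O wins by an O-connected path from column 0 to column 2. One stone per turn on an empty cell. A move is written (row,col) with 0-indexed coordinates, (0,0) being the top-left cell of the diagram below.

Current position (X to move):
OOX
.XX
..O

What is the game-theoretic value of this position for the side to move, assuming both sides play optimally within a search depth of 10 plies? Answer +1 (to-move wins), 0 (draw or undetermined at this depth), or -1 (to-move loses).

value(OOX/.XX/..O, X) = +1

p1 X@[OOX/.XX/..O]: (1,0)[OOX/XXX/..O]+1* (2,0)[OOX/.XX/X.O]+1 (2,1)[OOX/.XX/.XO]+1
p2 O@[OOX/XXX/..O]: (2,0)[OOX/XXX/O.O]-1* (2,1)[OOX/XXX/.OO]-1
p3 X@[OOX/XXX/O.O]: (2,1)[OOX/XXX/OXO]+1*
p4 O@[OOX/XXX/OXO] terminal -1; root [OOX/.XX/..O] d10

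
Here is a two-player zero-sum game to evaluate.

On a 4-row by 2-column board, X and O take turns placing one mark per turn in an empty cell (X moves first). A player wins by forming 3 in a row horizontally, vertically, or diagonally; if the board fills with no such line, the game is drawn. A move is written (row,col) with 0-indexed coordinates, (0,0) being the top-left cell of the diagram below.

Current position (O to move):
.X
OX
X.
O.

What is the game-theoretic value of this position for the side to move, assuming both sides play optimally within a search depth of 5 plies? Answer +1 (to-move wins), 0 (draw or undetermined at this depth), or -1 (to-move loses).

[.X/OX/X./O.] O move#1: (0,0):-1/OX/OX/X./O., (2,1):+0/.X/OX/XO/O.*, (3,1):-1/.X/OX/X./OO
[.X/OX/XO/O.] X move#2: (0,0):+0/XX/OX/XO/O.*, (3,1):+0/.X/OX/XO/OX
[XX/OX/XO/O.] O move#3: (3,1):+0/XX/OX/XO/OO*
[XX/OX/XO/OO] end (terminal +0, X#4); searched .X/OX/X./O. to 5

value(.X/OX/X./O., O) = 0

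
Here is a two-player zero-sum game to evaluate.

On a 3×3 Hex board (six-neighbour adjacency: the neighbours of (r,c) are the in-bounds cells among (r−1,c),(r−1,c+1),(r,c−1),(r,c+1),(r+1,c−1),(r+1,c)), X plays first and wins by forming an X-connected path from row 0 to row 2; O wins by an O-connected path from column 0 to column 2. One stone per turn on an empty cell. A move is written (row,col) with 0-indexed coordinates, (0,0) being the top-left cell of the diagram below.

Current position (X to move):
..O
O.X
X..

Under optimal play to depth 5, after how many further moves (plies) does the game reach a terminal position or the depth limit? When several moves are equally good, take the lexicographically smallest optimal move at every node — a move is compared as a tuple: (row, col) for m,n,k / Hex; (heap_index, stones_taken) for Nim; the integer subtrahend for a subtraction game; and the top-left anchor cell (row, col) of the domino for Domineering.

PV length from [..O/O.X/X..]: 2 plies

[..O/O.X/X..] X move#1: (0,0):-1/X.O/O.X/X..*, (0,1):-1/.XO/O.X/X.., (1,1):-1/..O/OXX/X.., (2,1):-1/..O/O.X/XX., (2,2):-1/..O/O.X/X.X
[X.O/O.X/X..] O move#2: (0,1):+1/XOO/O.X/X..*, (1,1):+1/X.O/OOX/X.., (2,1):+1/X.O/O.X/XO., (2,2):+1/X.O/O.X/X.O
[XOO/O.X/X..] end (terminal -1, X#3); searched ..O/O.X/X.. to 5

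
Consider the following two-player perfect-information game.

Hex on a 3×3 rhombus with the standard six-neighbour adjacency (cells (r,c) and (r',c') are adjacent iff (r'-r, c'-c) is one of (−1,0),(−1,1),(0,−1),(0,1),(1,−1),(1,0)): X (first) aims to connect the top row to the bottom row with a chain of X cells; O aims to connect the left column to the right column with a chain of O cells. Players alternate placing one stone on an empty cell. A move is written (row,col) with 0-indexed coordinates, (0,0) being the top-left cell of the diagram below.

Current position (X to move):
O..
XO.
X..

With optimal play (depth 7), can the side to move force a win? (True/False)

X winning at [O../XO./X..]: True

ply 1, X at O../XO./X.. | (0,1)=+1→OX./XO./X..*; (0,2)=+1→O.X/XO./X..; (1,2)=+1→O../XOX/X..; (2,1)=-1→O../XO./XX.; (2,2)=-1→O../XO./X.X
ply 2: OX./XO./X.. is terminal -1 (O); from O../XO./X.. depth 7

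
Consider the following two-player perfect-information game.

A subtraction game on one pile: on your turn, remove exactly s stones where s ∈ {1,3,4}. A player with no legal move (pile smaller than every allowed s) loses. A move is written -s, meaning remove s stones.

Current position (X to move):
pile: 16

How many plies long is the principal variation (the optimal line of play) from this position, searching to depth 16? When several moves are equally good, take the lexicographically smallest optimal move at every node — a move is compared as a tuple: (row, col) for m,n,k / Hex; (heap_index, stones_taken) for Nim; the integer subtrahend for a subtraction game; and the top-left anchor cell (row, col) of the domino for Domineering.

PV length from [16]: 10 plies

[16] X move#1: -1:-1/15*, -3:-1/13, -4:-1/12
[15] O move#2: -1:+1/14*, -3:-1/12, -4:-1/11
[14] X move#3: -1:-1/13*, -3:-1/11, -4:-1/10
[13] O move#4: -1:-1/12, -3:-1/10, -4:+1/9*
[9] X move#5: -1:-1/8*, -3:-1/6, -4:-1/5
[8] O move#6: -1:+1/7*, -3:-1/5, -4:-1/4
[7] X move#7: -1:-1/6*, -3:-1/4, -4:-1/3
[6] O move#8: -1:-1/5, -3:-1/3, -4:+1/2*
[2] X move#9: -1:-1/1*
[1] O move#10: -1:+1/0*
[0] end (terminal -1, X#11); searched 16 to 16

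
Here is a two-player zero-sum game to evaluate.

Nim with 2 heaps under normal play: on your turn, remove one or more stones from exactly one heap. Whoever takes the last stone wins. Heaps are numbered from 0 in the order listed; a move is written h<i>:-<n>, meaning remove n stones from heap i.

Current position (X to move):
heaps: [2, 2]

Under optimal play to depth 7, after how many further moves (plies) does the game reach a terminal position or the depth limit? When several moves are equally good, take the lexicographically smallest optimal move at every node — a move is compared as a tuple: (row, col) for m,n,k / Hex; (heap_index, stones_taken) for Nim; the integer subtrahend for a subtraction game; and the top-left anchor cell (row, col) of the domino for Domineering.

[(2,2)] X move#1: h0:-1:-1/(1,2)*, h0:-2:-1/(0,2), h1:-1:-1/(2,1), h1:-2:-1/(2,0)
[(1,2)] O move#2: h0:-1:-1/(0,2), h1:-1:+1/(1,1)*, h1:-2:-1/(1,0)
[(1,1)] X move#3: h0:-1:-1/(0,1)*, h1:-1:-1/(1,0)
[(0,1)] O move#4: h1:-1:+1/(0,0)*
[(0,0)] end (terminal -1, X#5); searched (2,2) to 7

PV length from [(2,2)]: 4 plies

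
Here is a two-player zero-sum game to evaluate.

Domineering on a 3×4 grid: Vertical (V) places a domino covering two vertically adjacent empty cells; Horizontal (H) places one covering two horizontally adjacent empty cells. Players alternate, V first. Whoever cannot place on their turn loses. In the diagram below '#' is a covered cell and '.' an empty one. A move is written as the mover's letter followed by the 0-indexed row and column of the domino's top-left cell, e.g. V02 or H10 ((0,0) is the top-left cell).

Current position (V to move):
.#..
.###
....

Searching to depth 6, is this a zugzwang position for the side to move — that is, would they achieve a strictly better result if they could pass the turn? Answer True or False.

zugzwang(.#../.###/...., V) = False

[.#../.###/....] V move#1: V00:-1/##../####/....*, V10:-1/.#../####/#...
[##../####/....] H move#2: H02:+1/####/####/....*, H20:+1/##../####/##.., H21:+1/##../####/.##., H22:+1/##../####/..##
[####/####/....] end (terminal -1, V#3); searched .#../.###/.... to 6
pass branch (H moves first from the same position):
  | [.#../.###/....] H move#1: H02:+1/.###/.###/....*, H20:+1/.#../.###/##.., H21:+1/.#../.###/.##., H22:+1/.#../.###/..##
  | [.###/.###/....] V move#2: V00:-1/####/####/....*, V10:-1/.###/####/#...
  | [####/####/....] H move#3: H20:+1/####/####/##..*, H21:+1/####/####/.##., H22:+1/####/####/..##
  | [####/####/##..] end (terminal -1, V#4); searched .#../.###/.... to 6
V moving scores -1; V passing scores -1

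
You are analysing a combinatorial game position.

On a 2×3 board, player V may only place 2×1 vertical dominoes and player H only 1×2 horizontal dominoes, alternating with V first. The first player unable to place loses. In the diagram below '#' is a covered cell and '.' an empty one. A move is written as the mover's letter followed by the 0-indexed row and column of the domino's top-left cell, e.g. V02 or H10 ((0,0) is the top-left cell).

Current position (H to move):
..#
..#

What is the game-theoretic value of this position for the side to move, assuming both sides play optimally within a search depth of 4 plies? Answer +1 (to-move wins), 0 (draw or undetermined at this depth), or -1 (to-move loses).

ply 1, H at ..#/..# | H00=+1→###/..#*; H10=+1→..#/###
ply 2: ###/..# is terminal -1 (V); from ..#/..# depth 4

value(..#/..#, H) = +1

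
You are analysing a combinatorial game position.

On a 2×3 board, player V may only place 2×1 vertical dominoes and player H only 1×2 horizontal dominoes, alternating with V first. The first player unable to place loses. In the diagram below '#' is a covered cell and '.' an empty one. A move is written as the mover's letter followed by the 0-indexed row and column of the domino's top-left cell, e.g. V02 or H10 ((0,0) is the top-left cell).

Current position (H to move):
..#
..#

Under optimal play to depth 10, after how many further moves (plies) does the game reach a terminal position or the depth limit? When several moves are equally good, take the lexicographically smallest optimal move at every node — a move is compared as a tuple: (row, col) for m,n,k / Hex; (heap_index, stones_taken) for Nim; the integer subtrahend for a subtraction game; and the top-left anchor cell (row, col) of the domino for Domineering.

PV length from [..#/..#]: 1 ply

ply 1, H at ..#/..# | H00=+1→###/..#*; H10=+1→..#/###
ply 2: ###/..# is terminal -1 (V); from ..#/..# depth 10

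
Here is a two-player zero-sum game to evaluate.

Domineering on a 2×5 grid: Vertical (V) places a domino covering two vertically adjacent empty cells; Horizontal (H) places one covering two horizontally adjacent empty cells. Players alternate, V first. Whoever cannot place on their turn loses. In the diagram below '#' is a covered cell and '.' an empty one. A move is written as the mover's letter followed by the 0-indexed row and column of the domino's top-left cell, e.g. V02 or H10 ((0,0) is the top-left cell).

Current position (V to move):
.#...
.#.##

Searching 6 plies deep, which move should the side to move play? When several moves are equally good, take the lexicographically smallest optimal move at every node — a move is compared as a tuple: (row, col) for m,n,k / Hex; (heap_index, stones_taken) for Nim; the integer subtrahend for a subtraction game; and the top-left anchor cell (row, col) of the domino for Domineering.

ply 1, V at .#.../.#.## | V00=-1→##.../##.##; V02=+1→.##../.####*
ply 2, H at .##../.#### | H03=-1→.####/.####*
ply 3, V at .####/.#### | V00=+1→#####/#####*
ply 4: #####/##### is terminal -1 (H); from .#.../.#.## depth 6

V's best at [.#.../.#.##]: V02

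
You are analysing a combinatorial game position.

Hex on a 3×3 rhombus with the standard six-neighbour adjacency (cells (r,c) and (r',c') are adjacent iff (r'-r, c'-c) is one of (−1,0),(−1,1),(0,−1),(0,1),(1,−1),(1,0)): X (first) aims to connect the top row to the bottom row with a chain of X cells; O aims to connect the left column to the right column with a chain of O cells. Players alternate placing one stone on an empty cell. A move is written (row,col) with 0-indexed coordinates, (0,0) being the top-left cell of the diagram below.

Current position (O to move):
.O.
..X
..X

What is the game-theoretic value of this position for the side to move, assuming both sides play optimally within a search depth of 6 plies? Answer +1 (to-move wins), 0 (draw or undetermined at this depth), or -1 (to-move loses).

value(.O./..X/..X, O) = +1

[.O./..X/..X] O move#1: (0,0):-1/OO./..X/..X, (0,2):+1/.OO/..X/..X*, (1,0):-1/.O./O.X/..X, (1,1):-1/.O./.OX/..X, (2,0):-1/.O./..X/O.X, (2,1):-1/.O./..X/.OX
[.OO/..X/..X] X move#2: (0,0):-1/XOO/..X/..X*, (1,0):-1/.OO/X.X/..X, (1,1):-1/.OO/.XX/..X, (2,0):-1/.OO/..X/X.X, (2,1):-1/.OO/..X/.XX
[XOO/..X/..X] O move#3: (1,0):+1/XOO/O.X/..X*, (1,1):+1/XOO/.OX/..X, (2,0):+1/XOO/..X/O.X, (2,1):-1/XOO/..X/.OX
[XOO/O.X/..X] end (terminal -1, X#4); searched .O./..X/..X to 6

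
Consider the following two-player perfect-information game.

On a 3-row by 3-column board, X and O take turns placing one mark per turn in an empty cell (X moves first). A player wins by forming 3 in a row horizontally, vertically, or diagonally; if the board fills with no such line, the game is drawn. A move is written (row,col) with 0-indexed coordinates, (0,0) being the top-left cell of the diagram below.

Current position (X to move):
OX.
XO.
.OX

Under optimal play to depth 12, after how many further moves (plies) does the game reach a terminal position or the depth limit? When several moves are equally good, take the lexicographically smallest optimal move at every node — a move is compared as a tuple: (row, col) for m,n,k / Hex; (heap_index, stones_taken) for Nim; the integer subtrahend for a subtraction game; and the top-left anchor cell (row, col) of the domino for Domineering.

PV length from [OX./XO./.OX]: 3 plies

p1 X@[OX./XO./.OX]: (0,2)[OXX/XO./.OX]+0* (1,2)[OX./XOX/.OX]+0 (2,0)[OX./XO./XOX]+0
p2 O@[OXX/XO./.OX]: (1,2)[OXX/XOO/.OX]+0* (2,0)[OXX/XO./OOX]-1
p3 X@[OXX/XOO/.OX]: (2,0)[OXX/XOO/XOX]+0*
p4 O@[OXX/XOO/XOX] terminal +0; root [OX./XO./.OX] d12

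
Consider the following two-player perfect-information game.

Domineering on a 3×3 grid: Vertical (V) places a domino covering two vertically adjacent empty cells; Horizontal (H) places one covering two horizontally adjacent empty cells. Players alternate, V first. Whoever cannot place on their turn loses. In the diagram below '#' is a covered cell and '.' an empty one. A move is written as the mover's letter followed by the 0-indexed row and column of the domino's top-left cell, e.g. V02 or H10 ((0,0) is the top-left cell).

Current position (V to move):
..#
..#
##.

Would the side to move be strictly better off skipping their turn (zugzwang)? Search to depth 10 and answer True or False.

zugzwang(..#/..#/##., V) = False

ply 1, V at ..#/..#/##. | V00=+1→#.#/#.#/##.*; V01=+1→.##/.##/##.
ply 2: #.#/#.#/##. is terminal -1 (H); from ..#/..#/##. depth 10
pass branch (H moves first from the same position):
  | ply 1, H at ..#/..#/##. | H00=+1→###/..#/##.*; H10=+1→..#/###/##.
  | ply 2: ###/..#/##. is terminal -1 (V); from ..#/..#/##. depth 10
V moving scores +1; V passing scores -1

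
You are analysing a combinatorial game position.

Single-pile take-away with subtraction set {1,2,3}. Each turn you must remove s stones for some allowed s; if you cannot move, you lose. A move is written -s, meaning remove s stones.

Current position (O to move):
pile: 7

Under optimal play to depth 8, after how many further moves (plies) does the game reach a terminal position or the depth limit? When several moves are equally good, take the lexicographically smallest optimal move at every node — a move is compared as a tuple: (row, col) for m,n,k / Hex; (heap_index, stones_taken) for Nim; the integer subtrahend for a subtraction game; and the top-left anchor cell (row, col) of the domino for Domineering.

[7] O move#1: -1:-1/6, -2:-1/5, -3:+1/4*
[4] X move#2: -1:-1/3*, -2:-1/2, -3:-1/1
[3] O move#3: -1:-1/2, -2:-1/1, -3:+1/0*
[0] end (terminal -1, X#4); searched 7 to 8

PV length from [7]: 3 plies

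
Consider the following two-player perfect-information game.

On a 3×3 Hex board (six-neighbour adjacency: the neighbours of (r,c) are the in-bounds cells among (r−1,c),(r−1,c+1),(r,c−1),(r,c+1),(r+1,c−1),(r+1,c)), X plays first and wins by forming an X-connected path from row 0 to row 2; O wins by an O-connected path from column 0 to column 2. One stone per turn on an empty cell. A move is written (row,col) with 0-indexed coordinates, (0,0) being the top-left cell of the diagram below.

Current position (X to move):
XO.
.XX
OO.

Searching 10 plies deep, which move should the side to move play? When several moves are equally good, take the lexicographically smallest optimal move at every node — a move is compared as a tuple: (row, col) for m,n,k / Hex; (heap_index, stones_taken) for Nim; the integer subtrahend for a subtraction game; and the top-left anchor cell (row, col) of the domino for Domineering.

p1 X@[XO./.XX/OO.]: (0,2)[XOX/.XX/OO.]-1 (1,0)[XO./XXX/OO.]-1 (2,2)[XO./.XX/OOX]+1*
p2 O@[XO./.XX/OOX]: (0,2)[XOO/.XX/OOX]-1* (1,0)[XO./OXX/OOX]-1
p3 X@[XOO/.XX/OOX]: (1,0)[XOO/XXX/OOX]+1*
p4 O@[XOO/XXX/OOX] terminal -1; root [XO./.XX/OO.] d10

X's best at [XO./.XX/OO.]: (2,2)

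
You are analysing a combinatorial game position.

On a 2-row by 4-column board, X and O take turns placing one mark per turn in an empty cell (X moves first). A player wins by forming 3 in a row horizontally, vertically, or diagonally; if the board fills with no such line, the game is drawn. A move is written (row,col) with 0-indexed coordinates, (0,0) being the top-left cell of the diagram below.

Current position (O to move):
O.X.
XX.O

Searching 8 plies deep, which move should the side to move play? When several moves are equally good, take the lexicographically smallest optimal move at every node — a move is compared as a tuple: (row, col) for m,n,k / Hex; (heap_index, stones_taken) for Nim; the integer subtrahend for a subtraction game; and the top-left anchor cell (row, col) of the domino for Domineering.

O's best at [O.X./XX.O]: (1,2)

p1 O@[O.X./XX.O]: (0,1)[OOX./XX.O]-1 (0,3)[O.XO/XX.O]-1 (1,2)[O.X./XXOO]+0*
p2 X@[O.X./XXOO]: (0,1)[OXX./XXOO]+0* (0,3)[O.XX/XXOO]+0
p3 O@[OXX./XXOO]: (0,3)[OXXO/XXOO]+0*
p4 X@[OXXO/XXOO] terminal +0; root [O.X./XX.O] d8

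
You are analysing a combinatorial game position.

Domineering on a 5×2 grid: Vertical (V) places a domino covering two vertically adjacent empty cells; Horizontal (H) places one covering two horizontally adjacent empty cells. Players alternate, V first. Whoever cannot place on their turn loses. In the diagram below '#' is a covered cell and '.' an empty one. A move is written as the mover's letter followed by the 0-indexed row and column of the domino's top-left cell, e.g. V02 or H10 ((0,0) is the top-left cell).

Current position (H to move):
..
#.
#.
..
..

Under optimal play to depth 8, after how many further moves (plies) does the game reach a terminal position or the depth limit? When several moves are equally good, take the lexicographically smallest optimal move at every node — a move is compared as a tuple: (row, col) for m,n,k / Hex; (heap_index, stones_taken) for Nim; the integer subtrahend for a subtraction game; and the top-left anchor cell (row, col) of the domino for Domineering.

p1 H@[../#./#./../..]: H00[##/#./#./../..]-1 H30[../#./#./##/..]+1* H40[../#./#./../##]+1
p2 V@[../#./#./##/..]: V01[.#/##/#./##/..]-1* V11[../##/##/##/..]-1
p3 H@[.#/##/#./##/..]: H40[.#/##/#./##/##]+1*
p4 V@[.#/##/#./##/##] terminal -1; root [../#./#./../..] d8

PV length from [../#./#./../..]: 3 plies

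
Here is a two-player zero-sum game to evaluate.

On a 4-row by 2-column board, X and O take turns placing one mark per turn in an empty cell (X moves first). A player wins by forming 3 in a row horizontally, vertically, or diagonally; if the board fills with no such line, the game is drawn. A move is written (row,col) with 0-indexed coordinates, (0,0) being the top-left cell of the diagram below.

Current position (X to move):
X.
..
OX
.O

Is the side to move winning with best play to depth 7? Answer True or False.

ply 1, X at X./../OX/.O | (0,1)=+0→XX/../OX/.O*; (1,0)=+0→X./X./OX/.O; (1,1)=+0→X./.X/OX/.O; (3,0)=+0→X./../OX/XO
ply 2, O at XX/../OX/.O | (1,0)=-1→XX/O./OX/.O; (1,1)=+0→XX/.O/OX/.O*; (3,0)=-1→XX/../OX/OO
ply 3, X at XX/.O/OX/.O | (1,0)=+0→XX/XO/OX/.O*; (3,0)=+0→XX/.O/OX/XO
ply 4, O at XX/XO/OX/.O | (3,0)=+0→XX/XO/OX/OO*
ply 5: XX/XO/OX/OO is terminal +0 (X); from X./../OX/.O depth 7

X winning at [X./../OX/.O]: False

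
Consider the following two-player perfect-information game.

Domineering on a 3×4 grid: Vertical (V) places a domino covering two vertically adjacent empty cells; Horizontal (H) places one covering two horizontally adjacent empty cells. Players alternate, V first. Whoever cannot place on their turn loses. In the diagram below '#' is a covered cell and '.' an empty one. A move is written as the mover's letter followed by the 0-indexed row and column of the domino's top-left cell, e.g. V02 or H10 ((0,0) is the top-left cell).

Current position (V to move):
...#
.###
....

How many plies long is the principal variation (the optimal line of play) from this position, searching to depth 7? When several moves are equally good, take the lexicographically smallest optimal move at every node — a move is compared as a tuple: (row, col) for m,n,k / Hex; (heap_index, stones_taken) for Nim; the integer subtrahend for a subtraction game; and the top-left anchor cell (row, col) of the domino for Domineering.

PV length from [...#/.###/....]: 2 plies

[...#/.###/....] V move#1: V00:-1/#..#/####/....*, V10:-1/...#/####/#...
[#..#/####/....] H move#2: H01:+1/####/####/....*, H20:+1/#..#/####/##.., H21:+1/#..#/####/.##., H22:+1/#..#/####/..##
[####/####/....] end (terminal -1, V#3); searched ...#/.###/.... to 7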